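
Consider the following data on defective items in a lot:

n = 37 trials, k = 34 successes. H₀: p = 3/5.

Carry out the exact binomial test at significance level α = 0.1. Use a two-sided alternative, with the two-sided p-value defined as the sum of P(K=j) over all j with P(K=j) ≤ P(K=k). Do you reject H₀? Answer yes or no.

Exact binomial: n=37, k=34, p₀=3/5=0.6000
P(X=j) = C(n,j)·p₀^j·(1−p₀)^(n−j); p = Σ P(X=j) over j with P(X=j) ≤ P(X=34)
p-value (two-sided) = 0.00003
At α=0.1: p < α → reject H₀

reject H₀: yes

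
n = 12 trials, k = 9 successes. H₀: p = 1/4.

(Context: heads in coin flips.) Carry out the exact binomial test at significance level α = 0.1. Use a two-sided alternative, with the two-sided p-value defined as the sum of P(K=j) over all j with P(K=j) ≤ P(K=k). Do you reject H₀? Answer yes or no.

Exact binomial: n=12, k=9, p₀=1/4=0.2500
P(X=j) = C(n,j)·p₀^j·(1−p₀)^(n−j); p = Σ P(X=j) over j with P(X=j) ≤ P(X=9)
p-value (two-sided) = 0.00039
At α=0.1: p < α → reject H₀

reject H₀: yes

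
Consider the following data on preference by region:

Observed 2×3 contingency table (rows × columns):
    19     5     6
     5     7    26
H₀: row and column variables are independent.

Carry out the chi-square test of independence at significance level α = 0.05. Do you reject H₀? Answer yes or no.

Row totals [30, 38], col totals [24, 12, 32], n=68
χ² = (19−10.59)²/10.59 + (5−5.29)²/5.29 + (6−14.12)²/14.12 + (5−13.41)²/13.41 + (7−6.71)²/6.71 + (26−17.88)²/17.88 = 20.3404
df = 2
p-value (upper-tail) = 0.00004
At α=0.05: p < α → reject H₀

reject H₀: yes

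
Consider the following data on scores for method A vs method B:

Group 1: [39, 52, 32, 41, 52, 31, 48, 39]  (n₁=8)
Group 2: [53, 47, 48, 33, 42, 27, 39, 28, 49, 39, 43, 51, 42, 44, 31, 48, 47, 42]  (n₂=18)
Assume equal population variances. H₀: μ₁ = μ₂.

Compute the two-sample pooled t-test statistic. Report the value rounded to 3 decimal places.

test statistic = -0.025

x̄₁=41.750, s₁=8.242, n₁=8
x̄₂=41.833, s₂=7.740, n₂=18
s_p² = [7·8.242² + 17·7.740²]/24 = 62.2500
SE = √(s_p²·(1/8+1/18)) = 3.3525
t = (41.750−41.833)/3.3525 = -0.0249
df = 24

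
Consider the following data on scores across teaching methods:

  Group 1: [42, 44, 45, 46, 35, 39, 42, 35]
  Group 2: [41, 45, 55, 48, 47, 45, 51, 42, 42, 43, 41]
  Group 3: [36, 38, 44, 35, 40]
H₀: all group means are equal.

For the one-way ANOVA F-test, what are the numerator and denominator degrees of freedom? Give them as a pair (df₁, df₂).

degrees of freedom = [2, 21]

k = 3 groups, N = 24 total
df = (k−1, N−k) = (3−1, 24−3) = (2, 21)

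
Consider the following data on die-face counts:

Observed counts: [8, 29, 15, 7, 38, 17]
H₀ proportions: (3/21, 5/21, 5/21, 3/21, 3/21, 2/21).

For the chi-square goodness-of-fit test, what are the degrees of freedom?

degrees of freedom = 5

df = k − 1 = 6 − 1 = 5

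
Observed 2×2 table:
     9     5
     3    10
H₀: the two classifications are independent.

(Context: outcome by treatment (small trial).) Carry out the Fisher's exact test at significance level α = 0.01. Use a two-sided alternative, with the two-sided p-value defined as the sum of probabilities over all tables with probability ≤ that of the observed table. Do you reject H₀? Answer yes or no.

reject H₀: no

Margins: r₁=14, r₂=13, c₁=12, c₂=15, n=27
p_obs = C(14,9)·C(13,3)/C(27,12); sum pmf over tables with pmf ≤ p_obs
p-value (two-sided) = 0.05424
At α=0.01: p ≥ α → fail to reject H₀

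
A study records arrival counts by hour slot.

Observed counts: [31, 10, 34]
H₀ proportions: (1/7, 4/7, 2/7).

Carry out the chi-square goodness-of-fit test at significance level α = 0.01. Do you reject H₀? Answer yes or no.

reject H₀: yes

n = 75; E_i = n·p_i = [10.71, 42.86, 21.43]
χ² = (31−10.71)²/10.71 + (10−42.86)²/42.86 + (34−21.43)²/21.43 = 70.9733
df = 2
p-value (upper-tail) = 0.00000
At α=0.01: p < α → reject H₀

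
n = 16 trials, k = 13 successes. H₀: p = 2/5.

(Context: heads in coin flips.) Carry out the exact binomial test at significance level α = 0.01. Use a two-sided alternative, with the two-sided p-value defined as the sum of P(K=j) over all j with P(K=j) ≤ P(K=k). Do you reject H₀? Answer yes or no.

reject H₀: yes

Exact binomial: n=16, k=13, p₀=2/5=0.4000
P(X=j) = C(n,j)·p₀^j·(1−p₀)^(n−j); p = Σ P(X=j) over j with P(X=j) ≤ P(X=13)
p-value (two-sided) = 0.00122
At α=0.01: p < α → reject H₀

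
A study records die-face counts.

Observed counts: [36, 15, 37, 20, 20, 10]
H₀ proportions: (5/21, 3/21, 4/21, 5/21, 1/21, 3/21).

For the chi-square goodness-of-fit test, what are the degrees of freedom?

degrees of freedom = 5

df = k − 1 = 6 − 1 = 5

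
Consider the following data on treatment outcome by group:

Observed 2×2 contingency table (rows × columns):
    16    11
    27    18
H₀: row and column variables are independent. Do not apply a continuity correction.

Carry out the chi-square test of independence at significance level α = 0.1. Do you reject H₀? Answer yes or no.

Row totals [27, 45], col totals [43, 29], n=72
χ² = (16−16.12)²/16.12 + (11−10.88)²/10.88 + (27−26.88)²/26.88 + (18−18.12)²/18.12 = 0.0038
df = 1
p-value (upper-tail) = 0.95053
At α=0.1: p ≥ α → fail to reject H₀

reject H₀: no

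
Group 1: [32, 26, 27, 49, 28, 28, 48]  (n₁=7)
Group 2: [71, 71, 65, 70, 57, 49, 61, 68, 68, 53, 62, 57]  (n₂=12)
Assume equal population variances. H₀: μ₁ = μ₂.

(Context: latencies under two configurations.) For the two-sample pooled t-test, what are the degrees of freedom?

degrees of freedom = 17

df = n₁ + n₂ − 2 = 7 + 12 − 2 = 17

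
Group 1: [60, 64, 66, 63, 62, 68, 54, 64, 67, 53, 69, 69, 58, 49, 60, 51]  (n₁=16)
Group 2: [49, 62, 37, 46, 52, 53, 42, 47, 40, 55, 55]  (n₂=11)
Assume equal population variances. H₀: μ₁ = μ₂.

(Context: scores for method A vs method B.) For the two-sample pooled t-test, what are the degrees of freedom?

degrees of freedom = 25

df = n₁ + n₂ − 2 = 16 + 11 − 2 = 25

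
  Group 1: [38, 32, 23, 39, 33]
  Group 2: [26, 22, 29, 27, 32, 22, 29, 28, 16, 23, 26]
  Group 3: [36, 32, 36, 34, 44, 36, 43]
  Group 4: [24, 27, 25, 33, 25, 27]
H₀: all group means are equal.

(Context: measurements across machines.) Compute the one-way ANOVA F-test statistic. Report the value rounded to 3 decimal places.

test statistic = 11.002

Group means [33.00, 25.45, 37.29, 26.83], grand mean 29.897
SSB = Σnᵢ(x̄ᵢ−x̄)² = 703.700; SSW = ΣΣ(x−x̄ᵢ)² = 532.989
MSB = 703.700/3 = 234.5668; MSW = 532.989/25 = 21.3196
F = MSB/MSW = 11.0024
df = (3, 25)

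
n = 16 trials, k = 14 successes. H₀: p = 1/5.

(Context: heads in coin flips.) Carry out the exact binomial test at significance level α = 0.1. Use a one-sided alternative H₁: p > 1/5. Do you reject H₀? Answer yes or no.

Exact binomial: n=16, k=14, p₀=1/5=0.2000
P(X≥14) from Σ C(n,i)·p₀^i·(1−p₀)^(n−i)
p-value (one-sided, H₁ greater) = 0.00000
At α=0.1: p < α → reject H₀

reject H₀: yes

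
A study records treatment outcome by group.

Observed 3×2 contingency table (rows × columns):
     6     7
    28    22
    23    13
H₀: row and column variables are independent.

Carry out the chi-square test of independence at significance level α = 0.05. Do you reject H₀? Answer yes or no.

Row totals [13, 50, 36], col totals [57, 42], n=99
χ² = (6−7.48)²/7.48 + (7−5.52)²/5.52 + (28−28.79)²/28.79 + (22−21.21)²/21.21 + (23−20.73)²/20.73 + (13−15.27)²/15.27 = 1.3326
df = 2
p-value (upper-tail) = 0.51361
At α=0.05: p ≥ α → fail to reject H₀

reject H₀: no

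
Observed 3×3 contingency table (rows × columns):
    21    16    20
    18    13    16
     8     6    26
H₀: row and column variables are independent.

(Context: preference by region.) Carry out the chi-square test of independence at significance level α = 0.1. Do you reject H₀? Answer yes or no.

Row totals [57, 47, 40], col totals [47, 35, 62], n=144
χ² = (21−18.60)²/18.60 + (16−13.85)²/13.85 + (20−24.54)²/24.54 + (18−15.34)²/15.34 + (13−11.42)²/11.42 + (16−20.24)²/20.24 + (8−13.06)²/13.06 + (6−9.72)²/9.72 + (26−17.22)²/17.22 = 10.9034
df = 4
p-value (upper-tail) = 0.02767
At α=0.1: p < α → reject H₀

reject H₀: yes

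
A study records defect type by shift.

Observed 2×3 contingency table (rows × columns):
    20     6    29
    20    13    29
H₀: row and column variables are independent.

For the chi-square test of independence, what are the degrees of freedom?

df = (r−1)(c−1) = (2−1)·(3−1) = 2

degrees of freedom = 2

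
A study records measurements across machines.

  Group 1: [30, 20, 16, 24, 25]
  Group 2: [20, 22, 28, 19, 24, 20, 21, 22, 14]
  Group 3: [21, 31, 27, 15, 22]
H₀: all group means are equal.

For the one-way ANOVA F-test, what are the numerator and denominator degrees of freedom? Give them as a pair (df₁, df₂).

degrees of freedom = [2, 16]

k = 3 groups, N = 19 total
df = (k−1, N−k) = (3−1, 19−3) = (2, 16)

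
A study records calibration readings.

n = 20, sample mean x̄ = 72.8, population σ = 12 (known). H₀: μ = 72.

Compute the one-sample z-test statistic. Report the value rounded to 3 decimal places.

SE = σ/√n = 12/√20 = 2.6833
z = (x̄−μ₀)/SE = (72.8−72)/2.6833 = 0.2981

test statistic = 0.298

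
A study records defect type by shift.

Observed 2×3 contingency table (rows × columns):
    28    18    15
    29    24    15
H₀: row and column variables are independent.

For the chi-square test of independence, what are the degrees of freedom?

df = (r−1)(c−1) = (2−1)·(3−1) = 2

degrees of freedom = 2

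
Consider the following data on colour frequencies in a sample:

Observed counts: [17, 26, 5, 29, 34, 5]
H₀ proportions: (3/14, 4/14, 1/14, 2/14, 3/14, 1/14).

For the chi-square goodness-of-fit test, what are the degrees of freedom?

df = k − 1 = 6 − 1 = 5

degrees of freedom = 5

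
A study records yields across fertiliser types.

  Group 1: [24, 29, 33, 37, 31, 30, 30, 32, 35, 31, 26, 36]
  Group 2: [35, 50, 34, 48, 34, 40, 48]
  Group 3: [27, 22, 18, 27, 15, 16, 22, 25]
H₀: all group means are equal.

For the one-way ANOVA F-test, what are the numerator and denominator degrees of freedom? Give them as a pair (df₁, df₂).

k = 3 groups, N = 27 total
df = (k−1, N−k) = (3−1, 27−3) = (2, 24)

degrees of freedom = [2, 24]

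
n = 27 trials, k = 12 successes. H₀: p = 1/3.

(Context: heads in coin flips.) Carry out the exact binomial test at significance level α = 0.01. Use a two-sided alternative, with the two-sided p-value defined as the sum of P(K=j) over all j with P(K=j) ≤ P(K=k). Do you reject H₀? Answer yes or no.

Exact binomial: n=27, k=12, p₀=1/3=0.3333
P(X=j) = C(n,j)·p₀^j·(1−p₀)^(n−j); p = Σ P(X=j) over j with P(X=j) ≤ P(X=12)
p-value (two-sided) = 0.22567
At α=0.01: p ≥ α → fail to reject H₀

reject H₀: no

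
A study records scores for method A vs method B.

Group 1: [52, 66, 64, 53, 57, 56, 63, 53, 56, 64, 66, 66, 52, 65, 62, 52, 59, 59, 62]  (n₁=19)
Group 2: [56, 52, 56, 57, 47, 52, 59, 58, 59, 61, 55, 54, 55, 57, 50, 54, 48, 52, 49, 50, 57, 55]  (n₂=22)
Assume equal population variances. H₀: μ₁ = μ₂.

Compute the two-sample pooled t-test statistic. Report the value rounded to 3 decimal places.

x̄₁=59.316, s₁=5.303, n₁=19
x̄₂=54.227, s₂=3.816, n₂=22
s_p² = [18·5.303² + 21·3.816²]/39 = 20.8197
SE = √(s_p²·(1/19+1/22)) = 1.4290
t = (59.316−54.227)/1.4290 = 3.5608
df = 39

test statistic = 3.561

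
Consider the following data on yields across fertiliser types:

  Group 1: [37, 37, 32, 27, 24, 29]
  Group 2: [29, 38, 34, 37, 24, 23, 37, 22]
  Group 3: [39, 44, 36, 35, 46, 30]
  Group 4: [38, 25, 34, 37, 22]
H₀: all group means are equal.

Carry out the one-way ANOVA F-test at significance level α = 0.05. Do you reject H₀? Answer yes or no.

reject H₀: no

Group means [31.00, 30.50, 38.33, 31.20], grand mean 32.640
SSB = Σnᵢ(x̄ᵢ−x̄)² = 257.627; SSW = ΣΣ(x−x̄ᵢ)² = 856.133
MSB = 257.627/3 = 85.8756; MSW = 856.133/21 = 40.7683
F = MSB/MSW = 2.1064
df = (3, 21)
p-value (upper-tail) = 0.12990
At α=0.05: p ≥ α → fail to reject H₀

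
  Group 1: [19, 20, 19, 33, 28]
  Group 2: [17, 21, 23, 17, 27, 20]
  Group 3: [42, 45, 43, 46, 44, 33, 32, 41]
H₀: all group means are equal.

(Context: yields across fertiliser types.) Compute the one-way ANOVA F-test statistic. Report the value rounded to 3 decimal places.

test statistic = 29.800

Group means [23.80, 20.83, 40.75], grand mean 30.000
SSB = Σnᵢ(x̄ᵢ−x̄)² = 1620.867; SSW = ΣΣ(x−x̄ᵢ)² = 435.133
MSB = 1620.867/2 = 810.4333; MSW = 435.133/16 = 27.1958
F = MSB/MSW = 29.7999
df = (2, 16)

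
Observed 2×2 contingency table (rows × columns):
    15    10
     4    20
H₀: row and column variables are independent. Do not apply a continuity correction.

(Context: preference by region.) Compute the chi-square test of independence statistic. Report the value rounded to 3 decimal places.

Row totals [25, 24], col totals [19, 30], n=49
χ² = (15−9.69)²/9.69 + (10−15.31)²/15.31 + (4−9.31)²/9.31 + (20−14.69)²/14.69 = 9.6854
df = 1

test statistic = 9.685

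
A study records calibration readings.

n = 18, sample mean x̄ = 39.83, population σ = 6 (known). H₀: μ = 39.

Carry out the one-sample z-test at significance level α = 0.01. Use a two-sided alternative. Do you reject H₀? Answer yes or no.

reject H₀: no

SE = σ/√n = 6/√18 = 1.4142
z = (x̄−μ₀)/SE = (39.83−39)/1.4142 = 0.5869
p-value (two-sided) = 0.55727
At α=0.01: p ≥ α → fail to reject H₀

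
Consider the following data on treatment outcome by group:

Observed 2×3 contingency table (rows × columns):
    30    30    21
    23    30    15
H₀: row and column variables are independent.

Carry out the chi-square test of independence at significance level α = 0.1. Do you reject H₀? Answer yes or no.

Row totals [81, 68], col totals [53, 60, 36], n=149
χ² = (30−28.81)²/28.81 + (30−32.62)²/32.62 + (21−19.57)²/19.57 + (23−24.19)²/24.19 + (30−27.38)²/27.38 + (15−16.43)²/16.43 = 0.7964
df = 2
p-value (upper-tail) = 0.67154
At α=0.1: p ≥ α → fail to reject H₀

reject H₀: no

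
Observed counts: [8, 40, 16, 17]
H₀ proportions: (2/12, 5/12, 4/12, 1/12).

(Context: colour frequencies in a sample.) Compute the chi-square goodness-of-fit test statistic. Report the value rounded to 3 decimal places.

n = 81; E_i = n·p_i = [13.50, 33.75, 27.00, 6.75]
χ² = (8−13.50)²/13.50 + (40−33.75)²/33.75 + (16−27.00)²/27.00 + (17−6.75)²/6.75 = 23.4444
df = 3

test statistic = 23.444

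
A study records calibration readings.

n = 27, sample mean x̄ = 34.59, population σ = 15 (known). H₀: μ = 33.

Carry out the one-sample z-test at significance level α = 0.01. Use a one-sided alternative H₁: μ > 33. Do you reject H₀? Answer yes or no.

reject H₀: no

SE = σ/√n = 15/√27 = 2.8868
z = (x̄−μ₀)/SE = (34.59−33)/2.8868 = 0.5508
p-value (one-sided, H₁ greater) = 0.29089
At α=0.01: p ≥ α → fail to reject H₀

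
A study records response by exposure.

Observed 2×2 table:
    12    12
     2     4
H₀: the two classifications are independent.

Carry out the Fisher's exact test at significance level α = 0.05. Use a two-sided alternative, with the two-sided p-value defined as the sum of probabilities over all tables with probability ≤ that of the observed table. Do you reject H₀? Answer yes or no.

Margins: r₁=24, r₂=6, c₁=14, c₂=16, n=30
p_obs = C(24,12)·C(6,2)/C(30,14); sum pmf over tables with pmf ≤ p_obs
p-value (two-sided) = 0.65670
At α=0.05: p ≥ α → fail to reject H₀

reject H₀: no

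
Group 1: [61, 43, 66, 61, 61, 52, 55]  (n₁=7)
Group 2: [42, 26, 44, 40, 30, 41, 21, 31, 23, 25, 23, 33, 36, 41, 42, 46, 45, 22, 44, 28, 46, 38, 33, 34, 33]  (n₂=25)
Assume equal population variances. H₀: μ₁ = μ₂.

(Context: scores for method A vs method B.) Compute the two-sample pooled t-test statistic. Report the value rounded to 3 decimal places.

x̄₁=57.000, s₁=7.681, n₁=7
x̄₂=34.680, s₂=8.275, n₂=25
s_p² = [6·7.681² + 24·8.275²]/30 = 66.5813
SE = √(s_p²·(1/7+1/25)) = 3.4893
t = (57.000−34.680)/3.4893 = 6.3968
df = 30

test statistic = 6.397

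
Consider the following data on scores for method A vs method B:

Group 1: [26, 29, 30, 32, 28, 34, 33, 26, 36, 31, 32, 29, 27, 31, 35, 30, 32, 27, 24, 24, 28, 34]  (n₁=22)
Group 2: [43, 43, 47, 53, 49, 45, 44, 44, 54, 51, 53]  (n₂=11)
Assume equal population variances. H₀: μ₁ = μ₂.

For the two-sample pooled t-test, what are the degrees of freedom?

df = n₁ + n₂ − 2 = 22 + 11 − 2 = 31

degrees of freedom = 31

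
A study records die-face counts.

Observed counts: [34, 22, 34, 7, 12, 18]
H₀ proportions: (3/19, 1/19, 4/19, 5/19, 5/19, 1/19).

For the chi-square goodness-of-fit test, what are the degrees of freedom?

df = k − 1 = 6 − 1 = 5

degrees of freedom = 5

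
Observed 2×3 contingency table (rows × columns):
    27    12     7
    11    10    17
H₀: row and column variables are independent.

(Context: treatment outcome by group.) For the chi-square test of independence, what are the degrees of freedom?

degrees of freedom = 2

df = (r−1)(c−1) = (2−1)·(3−1) = 2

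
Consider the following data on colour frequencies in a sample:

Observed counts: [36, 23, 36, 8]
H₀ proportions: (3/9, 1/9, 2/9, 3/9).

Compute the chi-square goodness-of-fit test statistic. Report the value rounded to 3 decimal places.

n = 103; E_i = n·p_i = [34.33, 11.44, 22.89, 34.33]
χ² = (36−34.33)²/34.33 + (23−11.44)²/11.44 + (36−22.89)²/22.89 + (8−34.33)²/34.33 = 39.4563
df = 3

test statistic = 39.456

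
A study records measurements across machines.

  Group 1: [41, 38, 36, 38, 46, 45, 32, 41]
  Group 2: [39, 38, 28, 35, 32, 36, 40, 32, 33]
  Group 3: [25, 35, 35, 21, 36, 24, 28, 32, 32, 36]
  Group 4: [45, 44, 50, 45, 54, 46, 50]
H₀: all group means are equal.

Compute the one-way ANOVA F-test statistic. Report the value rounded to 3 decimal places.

test statistic = 21.296

Group means [39.62, 34.78, 30.40, 47.71], grand mean 37.294
SSB = Σnᵢ(x̄ᵢ−x̄)² = 1335.800; SSW = ΣΣ(x−x̄ᵢ)² = 627.259
MSB = 1335.800/3 = 445.2666; MSW = 627.259/30 = 20.9086
F = MSB/MSW = 21.2958
df = (3, 30)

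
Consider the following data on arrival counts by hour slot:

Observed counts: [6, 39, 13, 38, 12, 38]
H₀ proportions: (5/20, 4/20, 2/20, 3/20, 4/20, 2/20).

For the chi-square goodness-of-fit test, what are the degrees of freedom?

df = k − 1 = 6 − 1 = 5

degrees of freedom = 5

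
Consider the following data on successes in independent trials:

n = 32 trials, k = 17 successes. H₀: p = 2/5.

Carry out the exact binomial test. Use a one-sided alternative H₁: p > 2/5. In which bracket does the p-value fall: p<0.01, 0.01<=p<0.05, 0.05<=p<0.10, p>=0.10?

p-value bracket: 0.05<=p<0.10

Exact binomial: n=32, k=17, p₀=2/5=0.4000
P(X≥17) from Σ C(n,i)·p₀^i·(1−p₀)^(n−i)
p-value (one-sided, H₁ greater) = 0.09197
→ bracket: 0.05<=p<0.10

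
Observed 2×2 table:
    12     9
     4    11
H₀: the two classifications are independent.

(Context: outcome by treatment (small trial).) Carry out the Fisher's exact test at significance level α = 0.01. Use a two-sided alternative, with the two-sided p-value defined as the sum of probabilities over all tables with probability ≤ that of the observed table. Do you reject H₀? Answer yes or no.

reject H₀: no

Margins: r₁=21, r₂=15, c₁=16, c₂=20, n=36
p_obs = C(21,12)·C(15,4)/C(36,16); sum pmf over tables with pmf ≤ p_obs
p-value (two-sided) = 0.09585
At α=0.01: p ≥ α → fail to reject H₀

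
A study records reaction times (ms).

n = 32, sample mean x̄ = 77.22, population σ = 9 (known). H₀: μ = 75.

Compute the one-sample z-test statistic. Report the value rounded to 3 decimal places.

test statistic = 1.395

SE = σ/√n = 9/√32 = 1.5910
z = (x̄−μ₀)/SE = (77.22−75)/1.5910 = 1.3954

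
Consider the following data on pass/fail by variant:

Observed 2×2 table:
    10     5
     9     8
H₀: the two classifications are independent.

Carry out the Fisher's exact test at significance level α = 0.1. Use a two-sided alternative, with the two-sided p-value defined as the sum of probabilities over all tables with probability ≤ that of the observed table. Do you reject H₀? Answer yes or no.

Margins: r₁=15, r₂=17, c₁=19, c₂=13, n=32
p_obs = C(15,10)·C(17,9)/C(32,19); sum pmf over tables with pmf ≤ p_obs
p-value (two-sided) = 0.49053
At α=0.1: p ≥ α → fail to reject H₀

reject H₀: no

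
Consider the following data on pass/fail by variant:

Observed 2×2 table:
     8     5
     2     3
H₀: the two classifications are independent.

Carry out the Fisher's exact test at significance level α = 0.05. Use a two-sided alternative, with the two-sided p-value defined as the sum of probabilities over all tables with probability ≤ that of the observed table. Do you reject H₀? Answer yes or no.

reject H₀: no

Margins: r₁=13, r₂=5, c₁=10, c₂=8, n=18
p_obs = C(13,8)·C(5,2)/C(18,10); sum pmf over tables with pmf ≤ p_obs
p-value (two-sided) = 0.60784
At α=0.05: p ≥ α → fail to reject H₀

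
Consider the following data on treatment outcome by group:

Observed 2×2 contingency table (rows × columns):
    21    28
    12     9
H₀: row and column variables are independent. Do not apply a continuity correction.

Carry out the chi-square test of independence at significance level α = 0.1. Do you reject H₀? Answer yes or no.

reject H₀: no

Row totals [49, 21], col totals [33, 37], n=70
χ² = (21−23.10)²/23.10 + (28−25.90)²/25.90 + (12−9.90)²/9.90 + (9−11.10)²/11.10 = 1.2039
df = 1
p-value (upper-tail) = 0.27254
At α=0.1: p ≥ α → fail to reject H₀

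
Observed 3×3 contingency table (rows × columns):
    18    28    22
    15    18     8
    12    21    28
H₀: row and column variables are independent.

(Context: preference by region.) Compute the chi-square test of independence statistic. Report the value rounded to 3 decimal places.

test statistic = 8.406

Row totals [68, 41, 61], col totals [45, 67, 58], n=170
χ² = (18−18.00)²/18.00 + (28−26.80)²/26.80 + (22−23.20)²/23.20 + (15−10.85)²/10.85 + (18−16.16)²/16.16 + (8−13.99)²/13.99 + (12−16.15)²/16.15 + (21−24.04)²/24.04 + (28−20.81)²/20.81 = 8.4063
df = 4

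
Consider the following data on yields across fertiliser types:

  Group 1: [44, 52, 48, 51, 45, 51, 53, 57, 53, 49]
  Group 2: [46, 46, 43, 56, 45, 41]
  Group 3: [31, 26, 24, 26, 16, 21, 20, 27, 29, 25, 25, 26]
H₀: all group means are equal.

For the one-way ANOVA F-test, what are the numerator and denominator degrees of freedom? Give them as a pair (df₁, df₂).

degrees of freedom = [2, 25]

k = 3 groups, N = 28 total
df = (k−1, N−k) = (3−1, 28−3) = (2, 25)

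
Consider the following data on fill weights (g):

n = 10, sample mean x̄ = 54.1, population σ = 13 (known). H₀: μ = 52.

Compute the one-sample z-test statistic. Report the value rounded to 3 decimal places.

SE = σ/√n = 13/√10 = 4.1110
z = (x̄−μ₀)/SE = (54.1−52)/4.1110 = 0.5108

test statistic = 0.511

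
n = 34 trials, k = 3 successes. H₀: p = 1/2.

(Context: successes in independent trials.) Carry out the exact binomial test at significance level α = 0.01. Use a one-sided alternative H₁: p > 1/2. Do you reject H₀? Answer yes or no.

reject H₀: no

Exact binomial: n=34, k=3, p₀=1/2=0.5000
P(X≥3) from Σ C(n,i)·p₀^i·(1−p₀)^(n−i)
p-value (one-sided, H₁ greater) = 1.00000
At α=0.01: p ≥ α → fail to reject H₀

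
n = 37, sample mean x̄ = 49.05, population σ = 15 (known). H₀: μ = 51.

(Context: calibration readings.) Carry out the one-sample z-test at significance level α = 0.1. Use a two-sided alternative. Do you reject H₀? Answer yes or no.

SE = σ/√n = 15/√37 = 2.4660
z = (x̄−μ₀)/SE = (49.05−51)/2.4660 = -0.7908
p-value (two-sided) = 0.42908
At α=0.1: p ≥ α → fail to reject H₀

reject H₀: no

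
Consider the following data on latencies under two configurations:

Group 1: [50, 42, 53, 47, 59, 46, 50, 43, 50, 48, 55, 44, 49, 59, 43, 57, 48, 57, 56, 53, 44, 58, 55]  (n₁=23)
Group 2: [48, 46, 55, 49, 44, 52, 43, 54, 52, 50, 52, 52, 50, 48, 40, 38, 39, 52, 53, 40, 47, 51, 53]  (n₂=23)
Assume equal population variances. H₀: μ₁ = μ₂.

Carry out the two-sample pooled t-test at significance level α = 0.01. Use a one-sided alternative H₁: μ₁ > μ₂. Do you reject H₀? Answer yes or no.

reject H₀: no

x̄₁=50.696, s₁=5.579, n₁=23
x̄₂=48.174, s₂=5.167, n₂=23
s_p² = [22·5.579² + 22·5.167²]/44 = 28.9130
SE = √(s_p²·(1/23+1/23)) = 1.5856
t = (50.696−48.174)/1.5856 = 1.5904
df = 44
p-value (one-sided, H₁ greater) = 0.05945
At α=0.01: p ≥ α → fail to reject H₀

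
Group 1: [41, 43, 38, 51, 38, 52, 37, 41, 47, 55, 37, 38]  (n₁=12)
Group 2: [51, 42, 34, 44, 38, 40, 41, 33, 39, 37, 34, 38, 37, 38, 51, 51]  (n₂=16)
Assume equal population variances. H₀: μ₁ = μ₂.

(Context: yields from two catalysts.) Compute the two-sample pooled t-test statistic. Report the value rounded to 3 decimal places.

x̄₁=43.167, s₁=6.464, n₁=12
x̄₂=40.500, s₂=5.955, n₂=16
s_p² = [11·6.464² + 15·5.955²]/26 = 38.1410
SE = √(s_p²·(1/12+1/16)) = 2.3584
t = (43.167−40.500)/2.3584 = 1.1307
df = 26

test statistic = 1.131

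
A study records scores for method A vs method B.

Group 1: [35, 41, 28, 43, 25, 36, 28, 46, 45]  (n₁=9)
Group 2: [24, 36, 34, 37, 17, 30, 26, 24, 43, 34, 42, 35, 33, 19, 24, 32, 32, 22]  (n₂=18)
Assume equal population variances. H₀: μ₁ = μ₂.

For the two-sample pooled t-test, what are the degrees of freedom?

df = n₁ + n₂ − 2 = 9 + 18 − 2 = 25

degrees of freedom = 25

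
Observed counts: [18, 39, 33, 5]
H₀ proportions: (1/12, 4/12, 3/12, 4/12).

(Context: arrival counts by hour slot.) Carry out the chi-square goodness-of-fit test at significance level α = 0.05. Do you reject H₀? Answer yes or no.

reject H₀: yes

n = 95; E_i = n·p_i = [7.92, 31.67, 23.75, 31.67]
χ² = (18−7.92)²/7.92 + (39−31.67)²/31.67 + (33−23.75)²/23.75 + (5−31.67)²/31.67 = 40.6000
df = 3
p-value (upper-tail) = 0.00000
At α=0.05: p < α → reject H₀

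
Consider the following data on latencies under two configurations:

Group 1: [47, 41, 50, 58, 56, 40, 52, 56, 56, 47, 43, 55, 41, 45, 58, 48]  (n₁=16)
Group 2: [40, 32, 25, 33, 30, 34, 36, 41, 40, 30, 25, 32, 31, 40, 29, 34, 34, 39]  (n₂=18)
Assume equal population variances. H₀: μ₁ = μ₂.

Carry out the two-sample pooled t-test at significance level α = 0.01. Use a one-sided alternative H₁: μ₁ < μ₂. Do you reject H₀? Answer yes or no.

reject H₀: no

x̄₁=49.562, s₁=6.429, n₁=16
x̄₂=33.611, s₂=4.972, n₂=18
s_p² = [15·6.429² + 17·4.972²]/32 = 32.5067
SE = √(s_p²·(1/16+1/18)) = 1.9590
t = (49.562−33.611)/1.9590 = 8.1427
df = 32
p-value (one-sided, H₁ less) = 1.00000
At α=0.01: p ≥ α → fail to reject H₀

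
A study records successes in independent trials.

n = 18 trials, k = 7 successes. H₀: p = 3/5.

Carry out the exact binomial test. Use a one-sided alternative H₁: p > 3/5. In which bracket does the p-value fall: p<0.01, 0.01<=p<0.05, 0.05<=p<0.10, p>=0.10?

Exact binomial: n=18, k=7, p₀=3/5=0.6000
P(X≥7) from Σ C(n,i)·p₀^i·(1−p₀)^(n−i)
p-value (one-sided, H₁ greater) = 0.97972
→ bracket: p>=0.10

p-value bracket: p>=0.10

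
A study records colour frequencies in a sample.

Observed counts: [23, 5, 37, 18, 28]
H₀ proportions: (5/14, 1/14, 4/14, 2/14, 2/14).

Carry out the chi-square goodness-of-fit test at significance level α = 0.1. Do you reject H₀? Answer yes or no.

n = 111; E_i = n·p_i = [39.64, 7.93, 31.71, 15.86, 15.86]
χ² = (23−39.64)²/39.64 + (5−7.93)²/7.93 + (37−31.71)²/31.71 + (18−15.86)²/15.86 + (28−15.86)²/15.86 = 18.5378
df = 4
p-value (upper-tail) = 0.00097
At α=0.1: p < α → reject H₀

reject H₀: yes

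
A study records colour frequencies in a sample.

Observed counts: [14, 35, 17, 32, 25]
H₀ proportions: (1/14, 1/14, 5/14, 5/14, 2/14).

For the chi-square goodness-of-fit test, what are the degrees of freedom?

degrees of freedom = 4

df = k − 1 = 5 − 1 = 4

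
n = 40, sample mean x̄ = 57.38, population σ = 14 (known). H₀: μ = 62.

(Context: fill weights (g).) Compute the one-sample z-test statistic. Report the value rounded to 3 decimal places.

SE = σ/√n = 14/√40 = 2.2136
z = (x̄−μ₀)/SE = (57.38−62)/2.2136 = -2.0871

test statistic = -2.087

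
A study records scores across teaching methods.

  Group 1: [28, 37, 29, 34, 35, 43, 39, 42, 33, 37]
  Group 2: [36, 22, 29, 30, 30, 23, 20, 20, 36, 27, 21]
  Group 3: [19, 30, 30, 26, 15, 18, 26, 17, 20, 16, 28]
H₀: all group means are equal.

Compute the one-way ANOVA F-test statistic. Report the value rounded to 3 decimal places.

Group means [35.70, 26.73, 22.27], grand mean 28.000
SSB = Σnᵢ(x̄ᵢ−x̄)² = 971.536; SSW = ΣΣ(x−x̄ᵢ)² = 914.464
MSB = 971.536/2 = 485.7682; MSW = 914.464/29 = 31.5332
F = MSB/MSW = 15.4050
df = (2, 29)

test statistic = 15.405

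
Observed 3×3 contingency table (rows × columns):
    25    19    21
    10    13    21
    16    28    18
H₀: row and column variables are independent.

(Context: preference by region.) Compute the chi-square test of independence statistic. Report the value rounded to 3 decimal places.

Row totals [65, 44, 62], col totals [51, 60, 60], n=171
χ² = (25−19.39)²/19.39 + (19−22.81)²/22.81 + (21−22.81)²/22.81 + (10−13.12)²/13.12 + (13−15.44)²/15.44 + (21−15.44)²/15.44 + (16−18.49)²/18.49 + (28−21.75)²/21.75 + (18−21.75)²/21.75 = 8.3128
df = 4

test statistic = 8.313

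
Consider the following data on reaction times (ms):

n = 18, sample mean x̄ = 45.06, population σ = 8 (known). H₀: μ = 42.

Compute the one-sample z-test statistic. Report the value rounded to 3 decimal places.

test statistic = 1.623

SE = σ/√n = 8/√18 = 1.8856
z = (x̄−μ₀)/SE = (45.06−42)/1.8856 = 1.6228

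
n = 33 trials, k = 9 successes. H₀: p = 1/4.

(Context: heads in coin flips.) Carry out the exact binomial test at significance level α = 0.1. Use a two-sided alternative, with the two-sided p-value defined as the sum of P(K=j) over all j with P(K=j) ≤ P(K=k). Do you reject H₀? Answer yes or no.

Exact binomial: n=33, k=9, p₀=1/4=0.2500
P(X=j) = C(n,j)·p₀^j·(1−p₀)^(n−j); p = Σ P(X=j) over j with P(X=j) ≤ P(X=9)
p-value (two-sided) = 0.84057
At α=0.1: p ≥ α → fail to reject H₀

reject H₀: no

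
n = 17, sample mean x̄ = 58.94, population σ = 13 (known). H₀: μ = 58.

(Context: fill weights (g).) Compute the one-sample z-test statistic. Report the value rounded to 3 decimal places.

SE = σ/√n = 13/√17 = 3.1530
z = (x̄−μ₀)/SE = (58.94−58)/3.1530 = 0.2981

test statistic = 0.298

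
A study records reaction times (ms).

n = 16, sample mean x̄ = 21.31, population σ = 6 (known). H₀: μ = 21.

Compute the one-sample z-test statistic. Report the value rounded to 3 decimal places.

SE = σ/√n = 6/√16 = 1.5000
z = (x̄−μ₀)/SE = (21.31−21)/1.5000 = 0.2067

test statistic = 0.207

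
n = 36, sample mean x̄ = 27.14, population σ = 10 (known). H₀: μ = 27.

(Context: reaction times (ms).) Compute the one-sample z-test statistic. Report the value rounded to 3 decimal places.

SE = σ/√n = 10/√36 = 1.6667
z = (x̄−μ₀)/SE = (27.14−27)/1.6667 = 0.0840

test statistic = 0.084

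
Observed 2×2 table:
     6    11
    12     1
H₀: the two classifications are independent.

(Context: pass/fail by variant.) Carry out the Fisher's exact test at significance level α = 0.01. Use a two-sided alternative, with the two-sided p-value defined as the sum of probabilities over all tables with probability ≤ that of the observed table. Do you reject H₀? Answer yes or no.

reject H₀: yes

Margins: r₁=17, r₂=13, c₁=18, c₂=12, n=30
p_obs = C(17,6)·C(13,12)/C(30,18); sum pmf over tables with pmf ≤ p_obs
p-value (two-sided) = 0.00240
At α=0.01: p < α → reject H₀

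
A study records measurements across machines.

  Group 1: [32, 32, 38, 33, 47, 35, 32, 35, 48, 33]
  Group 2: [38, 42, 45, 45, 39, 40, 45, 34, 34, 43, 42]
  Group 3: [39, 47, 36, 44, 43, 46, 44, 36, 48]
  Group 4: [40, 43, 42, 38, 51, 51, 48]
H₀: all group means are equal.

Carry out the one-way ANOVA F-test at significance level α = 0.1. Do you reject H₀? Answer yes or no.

Group means [36.50, 40.64, 42.56, 44.71], grand mean 40.757
SSB = Σnᵢ(x̄ᵢ−x̄)² = 320.115; SSW = ΣΣ(x−x̄ᵢ)² = 830.696
MSB = 320.115/3 = 106.7049; MSW = 830.696/33 = 25.1726
F = MSB/MSW = 4.2389
df = (3, 33)
p-value (upper-tail) = 0.01220
At α=0.1: p < α → reject H₀

reject H₀: yes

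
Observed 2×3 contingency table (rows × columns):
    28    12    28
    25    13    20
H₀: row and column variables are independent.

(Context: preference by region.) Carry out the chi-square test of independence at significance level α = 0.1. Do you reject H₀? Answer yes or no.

reject H₀: no

Row totals [68, 58], col totals [53, 25, 48], n=126
χ² = (28−28.60)²/28.60 + (12−13.49)²/13.49 + (28−25.90)²/25.90 + (25−24.40)²/24.40 + (13−11.51)²/11.51 + (20−22.10)²/22.10 = 0.7542
df = 2
p-value (upper-tail) = 0.68583
At α=0.1: p ≥ α → fail to reject H₀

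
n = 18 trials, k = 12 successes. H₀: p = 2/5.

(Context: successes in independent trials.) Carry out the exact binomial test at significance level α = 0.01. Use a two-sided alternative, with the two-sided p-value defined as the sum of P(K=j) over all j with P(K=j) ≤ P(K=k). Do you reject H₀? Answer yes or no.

reject H₀: no

Exact binomial: n=18, k=12, p₀=2/5=0.4000
P(X=j) = C(n,j)·p₀^j·(1−p₀)^(n−j); p = Σ P(X=j) over j with P(X=j) ≤ P(X=12)
p-value (two-sided) = 0.02851
At α=0.01: p ≥ α → fail to reject H₀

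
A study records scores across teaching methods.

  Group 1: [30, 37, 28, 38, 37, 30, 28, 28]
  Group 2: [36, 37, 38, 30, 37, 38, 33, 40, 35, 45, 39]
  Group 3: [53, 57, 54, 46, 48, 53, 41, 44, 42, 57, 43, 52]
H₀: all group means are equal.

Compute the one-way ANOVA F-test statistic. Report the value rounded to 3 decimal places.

test statistic = 33.653

Group means [32.00, 37.09, 49.17], grand mean 40.452
SSB = Σnᵢ(x̄ᵢ−x̄)² = 1607.102; SSW = ΣΣ(x−x̄ᵢ)² = 668.576
MSB = 1607.102/2 = 803.5508; MSW = 668.576/28 = 23.8777
F = MSB/MSW = 33.6528
df = (2, 28)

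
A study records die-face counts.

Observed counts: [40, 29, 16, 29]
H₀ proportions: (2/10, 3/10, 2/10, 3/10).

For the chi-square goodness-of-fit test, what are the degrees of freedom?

degrees of freedom = 3

df = k − 1 = 4 − 1 = 3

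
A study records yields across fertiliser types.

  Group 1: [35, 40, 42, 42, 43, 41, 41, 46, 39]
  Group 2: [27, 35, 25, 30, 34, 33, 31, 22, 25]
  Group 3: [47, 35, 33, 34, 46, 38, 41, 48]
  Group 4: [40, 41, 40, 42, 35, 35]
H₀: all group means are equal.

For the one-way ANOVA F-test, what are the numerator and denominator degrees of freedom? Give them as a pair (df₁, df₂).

k = 4 groups, N = 32 total
df = (k−1, N−k) = (4−1, 32−4) = (3, 28)

degrees of freedom = [3, 28]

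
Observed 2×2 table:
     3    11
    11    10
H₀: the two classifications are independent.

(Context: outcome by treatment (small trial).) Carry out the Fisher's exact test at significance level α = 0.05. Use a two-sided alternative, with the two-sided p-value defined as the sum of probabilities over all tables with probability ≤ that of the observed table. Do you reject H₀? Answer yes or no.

Margins: r₁=14, r₂=21, c₁=14, c₂=21, n=35
p_obs = C(14,3)·C(21,11)/C(35,14); sum pmf over tables with pmf ≤ p_obs
p-value (two-sided) = 0.08851
At α=0.05: p ≥ α → fail to reject H₀

reject H₀: no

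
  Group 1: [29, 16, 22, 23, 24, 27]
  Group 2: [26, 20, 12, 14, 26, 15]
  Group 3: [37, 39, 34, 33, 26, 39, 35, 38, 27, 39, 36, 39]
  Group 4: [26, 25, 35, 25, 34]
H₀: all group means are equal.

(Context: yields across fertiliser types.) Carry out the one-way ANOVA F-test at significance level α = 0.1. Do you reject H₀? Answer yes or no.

reject H₀: yes

Group means [23.50, 18.83, 35.17, 29.00], grand mean 28.310
SSB = Σnᵢ(x̄ᵢ−x̄)² = 1244.207; SSW = ΣΣ(x−x̄ᵢ)² = 620.000
MSB = 1244.207/3 = 414.7356; MSW = 620.000/25 = 24.8000
F = MSB/MSW = 16.7232
df = (3, 25)
p-value (upper-tail) = 0.00000
At α=0.1: p < α → reject H₀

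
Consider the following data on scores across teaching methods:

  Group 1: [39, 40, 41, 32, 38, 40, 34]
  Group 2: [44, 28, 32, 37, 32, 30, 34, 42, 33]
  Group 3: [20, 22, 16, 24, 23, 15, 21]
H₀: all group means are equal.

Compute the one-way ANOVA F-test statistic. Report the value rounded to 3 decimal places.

test statistic = 34.055

Group means [37.71, 34.67, 20.14], grand mean 31.174
SSB = Σnᵢ(x̄ᵢ−x̄)² = 1261.019; SSW = ΣΣ(x−x̄ᵢ)² = 370.286
MSB = 1261.019/2 = 630.5093; MSW = 370.286/20 = 18.5143
F = MSB/MSW = 34.0553
df = (2, 20)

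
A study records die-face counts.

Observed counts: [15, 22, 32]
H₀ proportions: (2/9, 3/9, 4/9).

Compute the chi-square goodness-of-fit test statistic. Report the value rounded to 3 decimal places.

test statistic = 0.109

n = 69; E_i = n·p_i = [15.33, 23.00, 30.67]
χ² = (15−15.33)²/15.33 + (22−23.00)²/23.00 + (32−30.67)²/30.67 = 0.1087
df = 2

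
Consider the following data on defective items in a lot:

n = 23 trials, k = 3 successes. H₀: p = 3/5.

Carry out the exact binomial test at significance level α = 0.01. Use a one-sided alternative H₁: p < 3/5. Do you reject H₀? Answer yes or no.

reject H₀: yes

Exact binomial: n=23, k=3, p₀=3/5=0.6000
P(X≤3) from Σ C(n,i)·p₀^i·(1−p₀)^(n−i)
p-value (one-sided, H₁ less) = 0.00000
At α=0.01: p < α → reject H₀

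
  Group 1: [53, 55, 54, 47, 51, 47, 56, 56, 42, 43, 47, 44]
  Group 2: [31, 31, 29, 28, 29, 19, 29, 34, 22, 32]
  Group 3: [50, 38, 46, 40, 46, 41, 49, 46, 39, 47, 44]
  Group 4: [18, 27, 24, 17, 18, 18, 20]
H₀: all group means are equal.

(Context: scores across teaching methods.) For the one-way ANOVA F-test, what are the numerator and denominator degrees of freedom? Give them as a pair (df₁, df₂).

k = 4 groups, N = 40 total
df = (k−1, N−k) = (4−1, 40−4) = (3, 36)

degrees of freedom = [3, 36]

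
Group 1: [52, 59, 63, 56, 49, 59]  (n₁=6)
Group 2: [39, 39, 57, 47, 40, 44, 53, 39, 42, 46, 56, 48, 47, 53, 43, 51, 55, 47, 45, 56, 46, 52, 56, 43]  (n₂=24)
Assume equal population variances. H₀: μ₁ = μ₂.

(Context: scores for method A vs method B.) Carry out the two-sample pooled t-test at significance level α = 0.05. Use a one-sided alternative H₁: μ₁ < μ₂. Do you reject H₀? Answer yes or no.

x̄₁=56.333, s₁=5.125, n₁=6
x̄₂=47.667, s₂=5.983, n₂=24
s_p² = [5·5.125² + 23·5.983²]/28 = 34.0952
SE = √(s_p²·(1/6+1/24)) = 2.6652
t = (56.333−47.667)/2.6652 = 3.2518
df = 28
p-value (one-sided, H₁ less) = 0.99851
At α=0.05: p ≥ α → fail to reject H₀

reject H₀: no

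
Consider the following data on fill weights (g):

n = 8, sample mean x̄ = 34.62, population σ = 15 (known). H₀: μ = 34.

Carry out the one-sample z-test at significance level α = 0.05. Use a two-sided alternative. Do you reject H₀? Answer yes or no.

SE = σ/√n = 15/√8 = 5.3033
z = (x̄−μ₀)/SE = (34.62−34)/5.3033 = 0.1169
p-value (two-sided) = 0.90693
At α=0.05: p ≥ α → fail to reject H₀

reject H₀: no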